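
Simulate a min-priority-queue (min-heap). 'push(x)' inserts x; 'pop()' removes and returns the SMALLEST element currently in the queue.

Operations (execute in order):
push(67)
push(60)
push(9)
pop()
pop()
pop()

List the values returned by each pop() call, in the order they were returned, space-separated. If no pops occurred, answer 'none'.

push(67): heap contents = [67]
push(60): heap contents = [60, 67]
push(9): heap contents = [9, 60, 67]
pop() → 9: heap contents = [60, 67]
pop() → 60: heap contents = [67]
pop() → 67: heap contents = []

Answer: 9 60 67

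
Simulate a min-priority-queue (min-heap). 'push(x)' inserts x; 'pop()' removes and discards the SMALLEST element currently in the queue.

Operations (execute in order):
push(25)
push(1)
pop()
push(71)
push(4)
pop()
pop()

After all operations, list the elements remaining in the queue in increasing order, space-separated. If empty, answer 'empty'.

push(25): heap contents = [25]
push(1): heap contents = [1, 25]
pop() → 1: heap contents = [25]
push(71): heap contents = [25, 71]
push(4): heap contents = [4, 25, 71]
pop() → 4: heap contents = [25, 71]
pop() → 25: heap contents = [71]

Answer: 71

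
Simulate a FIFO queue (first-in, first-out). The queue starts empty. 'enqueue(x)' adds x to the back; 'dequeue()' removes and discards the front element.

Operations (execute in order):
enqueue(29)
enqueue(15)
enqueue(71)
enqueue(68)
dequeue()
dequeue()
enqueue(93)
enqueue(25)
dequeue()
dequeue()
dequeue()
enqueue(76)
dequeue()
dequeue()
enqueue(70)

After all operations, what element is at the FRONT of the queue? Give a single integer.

Answer: 70

Derivation:
enqueue(29): queue = [29]
enqueue(15): queue = [29, 15]
enqueue(71): queue = [29, 15, 71]
enqueue(68): queue = [29, 15, 71, 68]
dequeue(): queue = [15, 71, 68]
dequeue(): queue = [71, 68]
enqueue(93): queue = [71, 68, 93]
enqueue(25): queue = [71, 68, 93, 25]
dequeue(): queue = [68, 93, 25]
dequeue(): queue = [93, 25]
dequeue(): queue = [25]
enqueue(76): queue = [25, 76]
dequeue(): queue = [76]
dequeue(): queue = []
enqueue(70): queue = [70]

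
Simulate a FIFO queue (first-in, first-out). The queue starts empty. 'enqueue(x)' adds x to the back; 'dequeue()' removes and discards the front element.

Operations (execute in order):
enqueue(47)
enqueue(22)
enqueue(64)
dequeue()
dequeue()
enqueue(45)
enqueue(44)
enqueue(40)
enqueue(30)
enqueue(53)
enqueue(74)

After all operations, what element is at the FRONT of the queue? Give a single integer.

Answer: 64

Derivation:
enqueue(47): queue = [47]
enqueue(22): queue = [47, 22]
enqueue(64): queue = [47, 22, 64]
dequeue(): queue = [22, 64]
dequeue(): queue = [64]
enqueue(45): queue = [64, 45]
enqueue(44): queue = [64, 45, 44]
enqueue(40): queue = [64, 45, 44, 40]
enqueue(30): queue = [64, 45, 44, 40, 30]
enqueue(53): queue = [64, 45, 44, 40, 30, 53]
enqueue(74): queue = [64, 45, 44, 40, 30, 53, 74]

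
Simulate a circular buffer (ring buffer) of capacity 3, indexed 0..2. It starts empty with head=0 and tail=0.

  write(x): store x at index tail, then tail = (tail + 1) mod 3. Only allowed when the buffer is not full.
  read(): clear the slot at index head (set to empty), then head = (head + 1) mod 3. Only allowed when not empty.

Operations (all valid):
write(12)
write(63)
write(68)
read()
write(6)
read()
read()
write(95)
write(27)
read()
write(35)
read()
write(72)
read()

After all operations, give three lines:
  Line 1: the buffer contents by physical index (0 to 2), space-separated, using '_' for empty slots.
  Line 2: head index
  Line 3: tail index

Answer: 35 72 _
0
2

Derivation:
write(12): buf=[12 _ _], head=0, tail=1, size=1
write(63): buf=[12 63 _], head=0, tail=2, size=2
write(68): buf=[12 63 68], head=0, tail=0, size=3
read(): buf=[_ 63 68], head=1, tail=0, size=2
write(6): buf=[6 63 68], head=1, tail=1, size=3
read(): buf=[6 _ 68], head=2, tail=1, size=2
read(): buf=[6 _ _], head=0, tail=1, size=1
write(95): buf=[6 95 _], head=0, tail=2, size=2
write(27): buf=[6 95 27], head=0, tail=0, size=3
read(): buf=[_ 95 27], head=1, tail=0, size=2
write(35): buf=[35 95 27], head=1, tail=1, size=3
read(): buf=[35 _ 27], head=2, tail=1, size=2
write(72): buf=[35 72 27], head=2, tail=2, size=3
read(): buf=[35 72 _], head=0, tail=2, size=2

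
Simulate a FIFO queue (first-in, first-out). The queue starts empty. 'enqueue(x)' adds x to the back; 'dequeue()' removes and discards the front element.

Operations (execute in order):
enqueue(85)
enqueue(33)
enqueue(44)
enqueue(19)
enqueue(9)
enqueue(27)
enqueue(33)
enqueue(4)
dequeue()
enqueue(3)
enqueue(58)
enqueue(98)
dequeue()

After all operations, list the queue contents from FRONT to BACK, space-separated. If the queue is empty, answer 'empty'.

enqueue(85): [85]
enqueue(33): [85, 33]
enqueue(44): [85, 33, 44]
enqueue(19): [85, 33, 44, 19]
enqueue(9): [85, 33, 44, 19, 9]
enqueue(27): [85, 33, 44, 19, 9, 27]
enqueue(33): [85, 33, 44, 19, 9, 27, 33]
enqueue(4): [85, 33, 44, 19, 9, 27, 33, 4]
dequeue(): [33, 44, 19, 9, 27, 33, 4]
enqueue(3): [33, 44, 19, 9, 27, 33, 4, 3]
enqueue(58): [33, 44, 19, 9, 27, 33, 4, 3, 58]
enqueue(98): [33, 44, 19, 9, 27, 33, 4, 3, 58, 98]
dequeue(): [44, 19, 9, 27, 33, 4, 3, 58, 98]

Answer: 44 19 9 27 33 4 3 58 98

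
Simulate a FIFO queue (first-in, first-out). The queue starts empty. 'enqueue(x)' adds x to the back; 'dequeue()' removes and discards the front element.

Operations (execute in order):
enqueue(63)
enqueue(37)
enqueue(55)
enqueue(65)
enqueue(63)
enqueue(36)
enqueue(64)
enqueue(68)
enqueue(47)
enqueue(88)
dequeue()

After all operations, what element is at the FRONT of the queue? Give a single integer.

enqueue(63): queue = [63]
enqueue(37): queue = [63, 37]
enqueue(55): queue = [63, 37, 55]
enqueue(65): queue = [63, 37, 55, 65]
enqueue(63): queue = [63, 37, 55, 65, 63]
enqueue(36): queue = [63, 37, 55, 65, 63, 36]
enqueue(64): queue = [63, 37, 55, 65, 63, 36, 64]
enqueue(68): queue = [63, 37, 55, 65, 63, 36, 64, 68]
enqueue(47): queue = [63, 37, 55, 65, 63, 36, 64, 68, 47]
enqueue(88): queue = [63, 37, 55, 65, 63, 36, 64, 68, 47, 88]
dequeue(): queue = [37, 55, 65, 63, 36, 64, 68, 47, 88]

Answer: 37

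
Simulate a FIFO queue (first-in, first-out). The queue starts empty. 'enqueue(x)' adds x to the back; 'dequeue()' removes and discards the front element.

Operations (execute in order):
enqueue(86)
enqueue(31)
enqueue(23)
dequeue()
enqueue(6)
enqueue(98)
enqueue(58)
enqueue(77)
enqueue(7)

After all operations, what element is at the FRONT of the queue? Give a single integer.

Answer: 31

Derivation:
enqueue(86): queue = [86]
enqueue(31): queue = [86, 31]
enqueue(23): queue = [86, 31, 23]
dequeue(): queue = [31, 23]
enqueue(6): queue = [31, 23, 6]
enqueue(98): queue = [31, 23, 6, 98]
enqueue(58): queue = [31, 23, 6, 98, 58]
enqueue(77): queue = [31, 23, 6, 98, 58, 77]
enqueue(7): queue = [31, 23, 6, 98, 58, 77, 7]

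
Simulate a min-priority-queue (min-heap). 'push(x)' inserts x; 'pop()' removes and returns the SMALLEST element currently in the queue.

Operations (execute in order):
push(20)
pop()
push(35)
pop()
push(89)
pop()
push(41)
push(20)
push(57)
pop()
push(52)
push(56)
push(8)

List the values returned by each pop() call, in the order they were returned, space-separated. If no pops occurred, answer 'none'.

Answer: 20 35 89 20

Derivation:
push(20): heap contents = [20]
pop() → 20: heap contents = []
push(35): heap contents = [35]
pop() → 35: heap contents = []
push(89): heap contents = [89]
pop() → 89: heap contents = []
push(41): heap contents = [41]
push(20): heap contents = [20, 41]
push(57): heap contents = [20, 41, 57]
pop() → 20: heap contents = [41, 57]
push(52): heap contents = [41, 52, 57]
push(56): heap contents = [41, 52, 56, 57]
push(8): heap contents = [8, 41, 52, 56, 57]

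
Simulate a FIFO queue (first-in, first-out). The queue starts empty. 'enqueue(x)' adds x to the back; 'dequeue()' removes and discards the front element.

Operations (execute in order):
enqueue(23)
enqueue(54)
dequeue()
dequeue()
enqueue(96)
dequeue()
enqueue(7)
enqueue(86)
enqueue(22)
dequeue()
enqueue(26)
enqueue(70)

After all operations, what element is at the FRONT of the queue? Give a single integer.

enqueue(23): queue = [23]
enqueue(54): queue = [23, 54]
dequeue(): queue = [54]
dequeue(): queue = []
enqueue(96): queue = [96]
dequeue(): queue = []
enqueue(7): queue = [7]
enqueue(86): queue = [7, 86]
enqueue(22): queue = [7, 86, 22]
dequeue(): queue = [86, 22]
enqueue(26): queue = [86, 22, 26]
enqueue(70): queue = [86, 22, 26, 70]

Answer: 86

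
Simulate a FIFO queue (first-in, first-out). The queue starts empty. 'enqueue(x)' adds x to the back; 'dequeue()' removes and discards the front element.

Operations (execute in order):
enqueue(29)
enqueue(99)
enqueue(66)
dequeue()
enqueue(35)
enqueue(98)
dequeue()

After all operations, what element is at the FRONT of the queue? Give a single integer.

enqueue(29): queue = [29]
enqueue(99): queue = [29, 99]
enqueue(66): queue = [29, 99, 66]
dequeue(): queue = [99, 66]
enqueue(35): queue = [99, 66, 35]
enqueue(98): queue = [99, 66, 35, 98]
dequeue(): queue = [66, 35, 98]

Answer: 66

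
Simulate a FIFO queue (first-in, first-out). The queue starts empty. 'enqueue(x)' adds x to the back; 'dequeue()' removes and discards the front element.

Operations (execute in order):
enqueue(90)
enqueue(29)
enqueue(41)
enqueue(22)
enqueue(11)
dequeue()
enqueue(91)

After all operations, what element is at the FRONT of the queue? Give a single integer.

Answer: 29

Derivation:
enqueue(90): queue = [90]
enqueue(29): queue = [90, 29]
enqueue(41): queue = [90, 29, 41]
enqueue(22): queue = [90, 29, 41, 22]
enqueue(11): queue = [90, 29, 41, 22, 11]
dequeue(): queue = [29, 41, 22, 11]
enqueue(91): queue = [29, 41, 22, 11, 91]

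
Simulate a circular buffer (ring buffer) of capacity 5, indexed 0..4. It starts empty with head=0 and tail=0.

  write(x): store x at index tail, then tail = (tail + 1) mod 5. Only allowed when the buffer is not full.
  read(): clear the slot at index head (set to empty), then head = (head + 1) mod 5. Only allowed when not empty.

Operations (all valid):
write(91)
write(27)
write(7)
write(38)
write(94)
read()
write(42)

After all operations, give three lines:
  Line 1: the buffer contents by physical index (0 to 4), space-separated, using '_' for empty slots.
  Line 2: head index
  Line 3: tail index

write(91): buf=[91 _ _ _ _], head=0, tail=1, size=1
write(27): buf=[91 27 _ _ _], head=0, tail=2, size=2
write(7): buf=[91 27 7 _ _], head=0, tail=3, size=3
write(38): buf=[91 27 7 38 _], head=0, tail=4, size=4
write(94): buf=[91 27 7 38 94], head=0, tail=0, size=5
read(): buf=[_ 27 7 38 94], head=1, tail=0, size=4
write(42): buf=[42 27 7 38 94], head=1, tail=1, size=5

Answer: 42 27 7 38 94
1
1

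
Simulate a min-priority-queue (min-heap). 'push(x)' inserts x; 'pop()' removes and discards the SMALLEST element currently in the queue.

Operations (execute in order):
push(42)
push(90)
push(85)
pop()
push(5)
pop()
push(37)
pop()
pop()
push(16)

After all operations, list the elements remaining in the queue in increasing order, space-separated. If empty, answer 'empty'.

push(42): heap contents = [42]
push(90): heap contents = [42, 90]
push(85): heap contents = [42, 85, 90]
pop() → 42: heap contents = [85, 90]
push(5): heap contents = [5, 85, 90]
pop() → 5: heap contents = [85, 90]
push(37): heap contents = [37, 85, 90]
pop() → 37: heap contents = [85, 90]
pop() → 85: heap contents = [90]
push(16): heap contents = [16, 90]

Answer: 16 90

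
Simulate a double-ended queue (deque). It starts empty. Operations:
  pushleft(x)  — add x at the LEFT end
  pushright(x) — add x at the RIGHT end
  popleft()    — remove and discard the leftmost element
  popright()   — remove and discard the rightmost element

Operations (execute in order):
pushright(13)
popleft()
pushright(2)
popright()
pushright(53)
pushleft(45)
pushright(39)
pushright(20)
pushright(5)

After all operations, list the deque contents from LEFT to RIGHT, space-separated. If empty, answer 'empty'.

Answer: 45 53 39 20 5

Derivation:
pushright(13): [13]
popleft(): []
pushright(2): [2]
popright(): []
pushright(53): [53]
pushleft(45): [45, 53]
pushright(39): [45, 53, 39]
pushright(20): [45, 53, 39, 20]
pushright(5): [45, 53, 39, 20, 5]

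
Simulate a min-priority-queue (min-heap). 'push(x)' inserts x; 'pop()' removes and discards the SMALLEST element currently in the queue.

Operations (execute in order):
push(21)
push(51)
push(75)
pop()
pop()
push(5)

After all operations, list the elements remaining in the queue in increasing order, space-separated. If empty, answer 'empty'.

push(21): heap contents = [21]
push(51): heap contents = [21, 51]
push(75): heap contents = [21, 51, 75]
pop() → 21: heap contents = [51, 75]
pop() → 51: heap contents = [75]
push(5): heap contents = [5, 75]

Answer: 5 75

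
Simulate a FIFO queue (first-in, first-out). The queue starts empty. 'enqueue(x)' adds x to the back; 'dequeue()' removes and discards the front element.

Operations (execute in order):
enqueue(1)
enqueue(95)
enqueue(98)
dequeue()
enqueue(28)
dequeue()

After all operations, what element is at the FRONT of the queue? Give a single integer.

enqueue(1): queue = [1]
enqueue(95): queue = [1, 95]
enqueue(98): queue = [1, 95, 98]
dequeue(): queue = [95, 98]
enqueue(28): queue = [95, 98, 28]
dequeue(): queue = [98, 28]

Answer: 98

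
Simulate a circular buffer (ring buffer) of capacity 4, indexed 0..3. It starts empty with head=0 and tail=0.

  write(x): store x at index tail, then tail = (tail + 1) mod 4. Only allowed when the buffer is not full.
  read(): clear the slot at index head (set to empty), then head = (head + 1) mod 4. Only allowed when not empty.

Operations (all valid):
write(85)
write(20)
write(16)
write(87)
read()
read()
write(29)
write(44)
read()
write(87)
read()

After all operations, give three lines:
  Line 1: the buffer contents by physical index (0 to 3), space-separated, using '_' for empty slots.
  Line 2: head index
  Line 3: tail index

write(85): buf=[85 _ _ _], head=0, tail=1, size=1
write(20): buf=[85 20 _ _], head=0, tail=2, size=2
write(16): buf=[85 20 16 _], head=0, tail=3, size=3
write(87): buf=[85 20 16 87], head=0, tail=0, size=4
read(): buf=[_ 20 16 87], head=1, tail=0, size=3
read(): buf=[_ _ 16 87], head=2, tail=0, size=2
write(29): buf=[29 _ 16 87], head=2, tail=1, size=3
write(44): buf=[29 44 16 87], head=2, tail=2, size=4
read(): buf=[29 44 _ 87], head=3, tail=2, size=3
write(87): buf=[29 44 87 87], head=3, tail=3, size=4
read(): buf=[29 44 87 _], head=0, tail=3, size=3

Answer: 29 44 87 _
0
3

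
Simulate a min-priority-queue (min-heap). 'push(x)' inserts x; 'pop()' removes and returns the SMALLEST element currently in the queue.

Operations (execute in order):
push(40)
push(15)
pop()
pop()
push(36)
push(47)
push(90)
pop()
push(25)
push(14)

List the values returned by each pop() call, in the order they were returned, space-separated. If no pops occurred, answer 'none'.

Answer: 15 40 36

Derivation:
push(40): heap contents = [40]
push(15): heap contents = [15, 40]
pop() → 15: heap contents = [40]
pop() → 40: heap contents = []
push(36): heap contents = [36]
push(47): heap contents = [36, 47]
push(90): heap contents = [36, 47, 90]
pop() → 36: heap contents = [47, 90]
push(25): heap contents = [25, 47, 90]
push(14): heap contents = [14, 25, 47, 90]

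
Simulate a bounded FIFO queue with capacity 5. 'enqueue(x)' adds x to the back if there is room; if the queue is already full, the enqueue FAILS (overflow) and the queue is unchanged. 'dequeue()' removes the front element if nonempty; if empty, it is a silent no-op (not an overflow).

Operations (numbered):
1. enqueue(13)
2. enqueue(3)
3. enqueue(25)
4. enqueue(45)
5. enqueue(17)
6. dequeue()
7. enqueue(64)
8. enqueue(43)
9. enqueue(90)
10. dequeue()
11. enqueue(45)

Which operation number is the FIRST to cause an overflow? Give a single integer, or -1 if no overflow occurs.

1. enqueue(13): size=1
2. enqueue(3): size=2
3. enqueue(25): size=3
4. enqueue(45): size=4
5. enqueue(17): size=5
6. dequeue(): size=4
7. enqueue(64): size=5
8. enqueue(43): size=5=cap → OVERFLOW (fail)
9. enqueue(90): size=5=cap → OVERFLOW (fail)
10. dequeue(): size=4
11. enqueue(45): size=5

Answer: 8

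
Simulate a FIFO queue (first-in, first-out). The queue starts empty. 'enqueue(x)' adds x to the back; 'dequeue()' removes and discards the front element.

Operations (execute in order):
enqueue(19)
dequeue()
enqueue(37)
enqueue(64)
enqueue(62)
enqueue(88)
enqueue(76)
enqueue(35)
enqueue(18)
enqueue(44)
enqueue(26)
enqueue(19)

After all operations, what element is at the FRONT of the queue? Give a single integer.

enqueue(19): queue = [19]
dequeue(): queue = []
enqueue(37): queue = [37]
enqueue(64): queue = [37, 64]
enqueue(62): queue = [37, 64, 62]
enqueue(88): queue = [37, 64, 62, 88]
enqueue(76): queue = [37, 64, 62, 88, 76]
enqueue(35): queue = [37, 64, 62, 88, 76, 35]
enqueue(18): queue = [37, 64, 62, 88, 76, 35, 18]
enqueue(44): queue = [37, 64, 62, 88, 76, 35, 18, 44]
enqueue(26): queue = [37, 64, 62, 88, 76, 35, 18, 44, 26]
enqueue(19): queue = [37, 64, 62, 88, 76, 35, 18, 44, 26, 19]

Answer: 37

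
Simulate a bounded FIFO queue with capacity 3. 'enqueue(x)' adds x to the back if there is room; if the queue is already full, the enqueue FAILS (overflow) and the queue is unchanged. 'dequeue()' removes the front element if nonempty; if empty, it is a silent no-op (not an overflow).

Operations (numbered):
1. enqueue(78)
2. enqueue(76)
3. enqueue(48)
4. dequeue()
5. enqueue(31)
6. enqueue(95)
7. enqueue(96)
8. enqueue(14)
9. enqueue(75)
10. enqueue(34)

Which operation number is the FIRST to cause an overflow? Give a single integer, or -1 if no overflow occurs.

1. enqueue(78): size=1
2. enqueue(76): size=2
3. enqueue(48): size=3
4. dequeue(): size=2
5. enqueue(31): size=3
6. enqueue(95): size=3=cap → OVERFLOW (fail)
7. enqueue(96): size=3=cap → OVERFLOW (fail)
8. enqueue(14): size=3=cap → OVERFLOW (fail)
9. enqueue(75): size=3=cap → OVERFLOW (fail)
10. enqueue(34): size=3=cap → OVERFLOW (fail)

Answer: 6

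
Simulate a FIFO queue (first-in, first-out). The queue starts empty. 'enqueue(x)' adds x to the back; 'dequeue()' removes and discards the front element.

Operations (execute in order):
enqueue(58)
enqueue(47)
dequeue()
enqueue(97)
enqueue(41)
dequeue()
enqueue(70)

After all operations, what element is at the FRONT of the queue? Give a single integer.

Answer: 97

Derivation:
enqueue(58): queue = [58]
enqueue(47): queue = [58, 47]
dequeue(): queue = [47]
enqueue(97): queue = [47, 97]
enqueue(41): queue = [47, 97, 41]
dequeue(): queue = [97, 41]
enqueue(70): queue = [97, 41, 70]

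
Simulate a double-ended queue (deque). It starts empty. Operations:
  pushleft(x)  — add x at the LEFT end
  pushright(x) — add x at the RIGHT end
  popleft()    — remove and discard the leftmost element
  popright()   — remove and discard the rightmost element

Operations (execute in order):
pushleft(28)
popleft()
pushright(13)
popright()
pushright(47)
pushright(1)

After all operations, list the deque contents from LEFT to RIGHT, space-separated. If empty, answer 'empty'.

Answer: 47 1

Derivation:
pushleft(28): [28]
popleft(): []
pushright(13): [13]
popright(): []
pushright(47): [47]
pushright(1): [47, 1]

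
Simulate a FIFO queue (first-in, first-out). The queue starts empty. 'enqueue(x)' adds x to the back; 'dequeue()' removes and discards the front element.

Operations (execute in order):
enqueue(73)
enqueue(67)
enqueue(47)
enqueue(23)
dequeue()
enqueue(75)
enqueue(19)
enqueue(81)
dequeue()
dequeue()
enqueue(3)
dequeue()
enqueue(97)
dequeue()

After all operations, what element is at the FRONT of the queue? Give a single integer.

enqueue(73): queue = [73]
enqueue(67): queue = [73, 67]
enqueue(47): queue = [73, 67, 47]
enqueue(23): queue = [73, 67, 47, 23]
dequeue(): queue = [67, 47, 23]
enqueue(75): queue = [67, 47, 23, 75]
enqueue(19): queue = [67, 47, 23, 75, 19]
enqueue(81): queue = [67, 47, 23, 75, 19, 81]
dequeue(): queue = [47, 23, 75, 19, 81]
dequeue(): queue = [23, 75, 19, 81]
enqueue(3): queue = [23, 75, 19, 81, 3]
dequeue(): queue = [75, 19, 81, 3]
enqueue(97): queue = [75, 19, 81, 3, 97]
dequeue(): queue = [19, 81, 3, 97]

Answer: 19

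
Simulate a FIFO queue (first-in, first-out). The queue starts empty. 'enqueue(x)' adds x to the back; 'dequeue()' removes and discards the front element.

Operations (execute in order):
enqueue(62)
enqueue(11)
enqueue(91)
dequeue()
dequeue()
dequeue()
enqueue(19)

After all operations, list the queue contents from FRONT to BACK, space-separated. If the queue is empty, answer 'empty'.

Answer: 19

Derivation:
enqueue(62): [62]
enqueue(11): [62, 11]
enqueue(91): [62, 11, 91]
dequeue(): [11, 91]
dequeue(): [91]
dequeue(): []
enqueue(19): [19]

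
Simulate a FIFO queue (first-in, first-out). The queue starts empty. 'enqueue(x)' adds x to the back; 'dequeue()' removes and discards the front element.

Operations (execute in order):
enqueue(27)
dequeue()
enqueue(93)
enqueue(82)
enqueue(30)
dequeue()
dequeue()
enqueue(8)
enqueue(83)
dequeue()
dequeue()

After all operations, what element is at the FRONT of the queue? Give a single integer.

enqueue(27): queue = [27]
dequeue(): queue = []
enqueue(93): queue = [93]
enqueue(82): queue = [93, 82]
enqueue(30): queue = [93, 82, 30]
dequeue(): queue = [82, 30]
dequeue(): queue = [30]
enqueue(8): queue = [30, 8]
enqueue(83): queue = [30, 8, 83]
dequeue(): queue = [8, 83]
dequeue(): queue = [83]

Answer: 83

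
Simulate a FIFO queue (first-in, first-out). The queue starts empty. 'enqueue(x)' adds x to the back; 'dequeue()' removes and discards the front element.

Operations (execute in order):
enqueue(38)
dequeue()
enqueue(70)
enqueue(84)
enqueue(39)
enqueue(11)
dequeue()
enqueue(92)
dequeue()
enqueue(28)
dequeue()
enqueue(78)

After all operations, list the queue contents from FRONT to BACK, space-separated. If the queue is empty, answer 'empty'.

Answer: 11 92 28 78

Derivation:
enqueue(38): [38]
dequeue(): []
enqueue(70): [70]
enqueue(84): [70, 84]
enqueue(39): [70, 84, 39]
enqueue(11): [70, 84, 39, 11]
dequeue(): [84, 39, 11]
enqueue(92): [84, 39, 11, 92]
dequeue(): [39, 11, 92]
enqueue(28): [39, 11, 92, 28]
dequeue(): [11, 92, 28]
enqueue(78): [11, 92, 28, 78]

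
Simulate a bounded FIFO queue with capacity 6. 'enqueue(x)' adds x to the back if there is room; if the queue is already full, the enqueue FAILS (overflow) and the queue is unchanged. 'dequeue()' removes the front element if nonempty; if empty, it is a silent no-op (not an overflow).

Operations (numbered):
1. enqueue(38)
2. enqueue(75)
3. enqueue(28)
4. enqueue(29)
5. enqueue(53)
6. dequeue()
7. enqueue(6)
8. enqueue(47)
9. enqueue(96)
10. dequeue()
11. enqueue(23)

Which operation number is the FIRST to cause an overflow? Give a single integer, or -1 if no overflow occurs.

1. enqueue(38): size=1
2. enqueue(75): size=2
3. enqueue(28): size=3
4. enqueue(29): size=4
5. enqueue(53): size=5
6. dequeue(): size=4
7. enqueue(6): size=5
8. enqueue(47): size=6
9. enqueue(96): size=6=cap → OVERFLOW (fail)
10. dequeue(): size=5
11. enqueue(23): size=6

Answer: 9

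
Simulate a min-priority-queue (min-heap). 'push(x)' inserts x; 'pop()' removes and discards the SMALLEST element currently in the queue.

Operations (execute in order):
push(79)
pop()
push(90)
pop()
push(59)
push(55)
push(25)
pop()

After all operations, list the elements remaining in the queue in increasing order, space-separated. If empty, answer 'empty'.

Answer: 55 59

Derivation:
push(79): heap contents = [79]
pop() → 79: heap contents = []
push(90): heap contents = [90]
pop() → 90: heap contents = []
push(59): heap contents = [59]
push(55): heap contents = [55, 59]
push(25): heap contents = [25, 55, 59]
pop() → 25: heap contents = [55, 59]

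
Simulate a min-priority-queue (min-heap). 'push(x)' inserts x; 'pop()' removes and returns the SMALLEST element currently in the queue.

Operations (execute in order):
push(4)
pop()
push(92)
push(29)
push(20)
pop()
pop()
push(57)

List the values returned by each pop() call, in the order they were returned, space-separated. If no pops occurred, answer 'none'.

push(4): heap contents = [4]
pop() → 4: heap contents = []
push(92): heap contents = [92]
push(29): heap contents = [29, 92]
push(20): heap contents = [20, 29, 92]
pop() → 20: heap contents = [29, 92]
pop() → 29: heap contents = [92]
push(57): heap contents = [57, 92]

Answer: 4 20 29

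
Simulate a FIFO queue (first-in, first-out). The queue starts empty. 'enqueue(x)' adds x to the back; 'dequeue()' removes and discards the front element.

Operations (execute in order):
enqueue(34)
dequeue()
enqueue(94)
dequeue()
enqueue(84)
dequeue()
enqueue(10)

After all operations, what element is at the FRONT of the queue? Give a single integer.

Answer: 10

Derivation:
enqueue(34): queue = [34]
dequeue(): queue = []
enqueue(94): queue = [94]
dequeue(): queue = []
enqueue(84): queue = [84]
dequeue(): queue = []
enqueue(10): queue = [10]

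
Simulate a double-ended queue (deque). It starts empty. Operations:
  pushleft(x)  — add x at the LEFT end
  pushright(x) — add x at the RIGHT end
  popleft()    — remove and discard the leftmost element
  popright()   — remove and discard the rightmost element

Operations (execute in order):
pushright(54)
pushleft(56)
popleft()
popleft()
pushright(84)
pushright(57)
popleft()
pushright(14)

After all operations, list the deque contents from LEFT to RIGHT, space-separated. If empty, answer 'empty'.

Answer: 57 14

Derivation:
pushright(54): [54]
pushleft(56): [56, 54]
popleft(): [54]
popleft(): []
pushright(84): [84]
pushright(57): [84, 57]
popleft(): [57]
pushright(14): [57, 14]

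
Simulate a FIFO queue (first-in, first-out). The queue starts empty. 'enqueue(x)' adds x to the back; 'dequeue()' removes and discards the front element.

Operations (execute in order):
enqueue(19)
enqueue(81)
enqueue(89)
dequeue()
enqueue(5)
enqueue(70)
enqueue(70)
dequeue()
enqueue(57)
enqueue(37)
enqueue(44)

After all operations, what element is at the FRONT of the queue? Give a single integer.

Answer: 89

Derivation:
enqueue(19): queue = [19]
enqueue(81): queue = [19, 81]
enqueue(89): queue = [19, 81, 89]
dequeue(): queue = [81, 89]
enqueue(5): queue = [81, 89, 5]
enqueue(70): queue = [81, 89, 5, 70]
enqueue(70): queue = [81, 89, 5, 70, 70]
dequeue(): queue = [89, 5, 70, 70]
enqueue(57): queue = [89, 5, 70, 70, 57]
enqueue(37): queue = [89, 5, 70, 70, 57, 37]
enqueue(44): queue = [89, 5, 70, 70, 57, 37, 44]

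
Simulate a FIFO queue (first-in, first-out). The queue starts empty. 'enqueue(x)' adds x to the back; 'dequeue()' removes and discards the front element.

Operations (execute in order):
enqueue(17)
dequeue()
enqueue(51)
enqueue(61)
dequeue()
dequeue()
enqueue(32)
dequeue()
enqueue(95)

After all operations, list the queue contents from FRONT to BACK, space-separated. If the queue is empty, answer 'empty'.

enqueue(17): [17]
dequeue(): []
enqueue(51): [51]
enqueue(61): [51, 61]
dequeue(): [61]
dequeue(): []
enqueue(32): [32]
dequeue(): []
enqueue(95): [95]

Answer: 95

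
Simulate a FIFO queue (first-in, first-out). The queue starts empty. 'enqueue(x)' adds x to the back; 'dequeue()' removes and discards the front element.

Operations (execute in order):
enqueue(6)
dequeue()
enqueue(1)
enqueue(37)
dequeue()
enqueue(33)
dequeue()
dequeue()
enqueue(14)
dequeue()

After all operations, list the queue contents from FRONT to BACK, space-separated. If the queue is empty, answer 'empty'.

Answer: empty

Derivation:
enqueue(6): [6]
dequeue(): []
enqueue(1): [1]
enqueue(37): [1, 37]
dequeue(): [37]
enqueue(33): [37, 33]
dequeue(): [33]
dequeue(): []
enqueue(14): [14]
dequeue(): []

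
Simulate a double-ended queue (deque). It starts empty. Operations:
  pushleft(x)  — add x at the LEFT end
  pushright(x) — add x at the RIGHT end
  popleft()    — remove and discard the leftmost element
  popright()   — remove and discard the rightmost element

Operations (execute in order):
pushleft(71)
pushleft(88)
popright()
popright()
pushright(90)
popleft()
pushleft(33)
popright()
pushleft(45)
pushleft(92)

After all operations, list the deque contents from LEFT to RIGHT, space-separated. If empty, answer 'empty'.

Answer: 92 45

Derivation:
pushleft(71): [71]
pushleft(88): [88, 71]
popright(): [88]
popright(): []
pushright(90): [90]
popleft(): []
pushleft(33): [33]
popright(): []
pushleft(45): [45]
pushleft(92): [92, 45]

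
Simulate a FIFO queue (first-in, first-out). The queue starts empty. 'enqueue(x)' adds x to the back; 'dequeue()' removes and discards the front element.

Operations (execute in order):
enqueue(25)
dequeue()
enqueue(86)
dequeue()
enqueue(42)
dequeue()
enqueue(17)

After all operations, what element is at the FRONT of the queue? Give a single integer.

Answer: 17

Derivation:
enqueue(25): queue = [25]
dequeue(): queue = []
enqueue(86): queue = [86]
dequeue(): queue = []
enqueue(42): queue = [42]
dequeue(): queue = []
enqueue(17): queue = [17]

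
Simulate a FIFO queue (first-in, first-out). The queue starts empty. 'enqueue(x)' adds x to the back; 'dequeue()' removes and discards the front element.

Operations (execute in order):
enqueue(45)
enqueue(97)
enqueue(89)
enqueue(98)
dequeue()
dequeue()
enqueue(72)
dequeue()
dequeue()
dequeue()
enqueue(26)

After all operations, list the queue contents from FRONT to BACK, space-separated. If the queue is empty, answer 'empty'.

Answer: 26

Derivation:
enqueue(45): [45]
enqueue(97): [45, 97]
enqueue(89): [45, 97, 89]
enqueue(98): [45, 97, 89, 98]
dequeue(): [97, 89, 98]
dequeue(): [89, 98]
enqueue(72): [89, 98, 72]
dequeue(): [98, 72]
dequeue(): [72]
dequeue(): []
enqueue(26): [26]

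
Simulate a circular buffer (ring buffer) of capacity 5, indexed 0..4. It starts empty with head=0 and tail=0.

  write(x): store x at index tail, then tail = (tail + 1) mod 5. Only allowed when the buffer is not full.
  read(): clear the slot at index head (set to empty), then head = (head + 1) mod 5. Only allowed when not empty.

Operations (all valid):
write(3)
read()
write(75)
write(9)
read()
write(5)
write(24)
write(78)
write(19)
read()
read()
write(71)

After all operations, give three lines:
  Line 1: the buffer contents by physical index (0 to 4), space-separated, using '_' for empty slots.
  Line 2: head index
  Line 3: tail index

write(3): buf=[3 _ _ _ _], head=0, tail=1, size=1
read(): buf=[_ _ _ _ _], head=1, tail=1, size=0
write(75): buf=[_ 75 _ _ _], head=1, tail=2, size=1
write(9): buf=[_ 75 9 _ _], head=1, tail=3, size=2
read(): buf=[_ _ 9 _ _], head=2, tail=3, size=1
write(5): buf=[_ _ 9 5 _], head=2, tail=4, size=2
write(24): buf=[_ _ 9 5 24], head=2, tail=0, size=3
write(78): buf=[78 _ 9 5 24], head=2, tail=1, size=4
write(19): buf=[78 19 9 5 24], head=2, tail=2, size=5
read(): buf=[78 19 _ 5 24], head=3, tail=2, size=4
read(): buf=[78 19 _ _ 24], head=4, tail=2, size=3
write(71): buf=[78 19 71 _ 24], head=4, tail=3, size=4

Answer: 78 19 71 _ 24
4
3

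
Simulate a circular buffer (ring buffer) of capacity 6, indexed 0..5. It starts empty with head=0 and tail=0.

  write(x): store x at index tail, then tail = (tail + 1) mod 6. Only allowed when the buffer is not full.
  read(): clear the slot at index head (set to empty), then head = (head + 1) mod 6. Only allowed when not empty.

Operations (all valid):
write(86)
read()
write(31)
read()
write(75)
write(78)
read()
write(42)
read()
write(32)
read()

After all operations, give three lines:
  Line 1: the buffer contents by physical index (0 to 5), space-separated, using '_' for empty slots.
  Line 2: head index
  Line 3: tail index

write(86): buf=[86 _ _ _ _ _], head=0, tail=1, size=1
read(): buf=[_ _ _ _ _ _], head=1, tail=1, size=0
write(31): buf=[_ 31 _ _ _ _], head=1, tail=2, size=1
read(): buf=[_ _ _ _ _ _], head=2, tail=2, size=0
write(75): buf=[_ _ 75 _ _ _], head=2, tail=3, size=1
write(78): buf=[_ _ 75 78 _ _], head=2, tail=4, size=2
read(): buf=[_ _ _ 78 _ _], head=3, tail=4, size=1
write(42): buf=[_ _ _ 78 42 _], head=3, tail=5, size=2
read(): buf=[_ _ _ _ 42 _], head=4, tail=5, size=1
write(32): buf=[_ _ _ _ 42 32], head=4, tail=0, size=2
read(): buf=[_ _ _ _ _ 32], head=5, tail=0, size=1

Answer: _ _ _ _ _ 32
5
0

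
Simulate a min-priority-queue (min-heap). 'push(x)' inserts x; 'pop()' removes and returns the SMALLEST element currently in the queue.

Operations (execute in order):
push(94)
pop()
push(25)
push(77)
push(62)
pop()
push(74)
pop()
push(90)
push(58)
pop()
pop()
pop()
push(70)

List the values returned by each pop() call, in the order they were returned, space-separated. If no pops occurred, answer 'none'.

push(94): heap contents = [94]
pop() → 94: heap contents = []
push(25): heap contents = [25]
push(77): heap contents = [25, 77]
push(62): heap contents = [25, 62, 77]
pop() → 25: heap contents = [62, 77]
push(74): heap contents = [62, 74, 77]
pop() → 62: heap contents = [74, 77]
push(90): heap contents = [74, 77, 90]
push(58): heap contents = [58, 74, 77, 90]
pop() → 58: heap contents = [74, 77, 90]
pop() → 74: heap contents = [77, 90]
pop() → 77: heap contents = [90]
push(70): heap contents = [70, 90]

Answer: 94 25 62 58 74 77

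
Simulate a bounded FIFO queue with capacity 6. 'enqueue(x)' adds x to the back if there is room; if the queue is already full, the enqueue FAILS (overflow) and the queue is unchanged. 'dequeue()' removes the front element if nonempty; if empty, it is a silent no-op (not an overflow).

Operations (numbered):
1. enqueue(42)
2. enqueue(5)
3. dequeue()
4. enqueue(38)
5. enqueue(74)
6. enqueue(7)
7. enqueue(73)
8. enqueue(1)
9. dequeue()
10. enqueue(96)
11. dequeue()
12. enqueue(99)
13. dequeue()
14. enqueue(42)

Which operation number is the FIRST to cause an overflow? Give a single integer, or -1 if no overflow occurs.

Answer: -1

Derivation:
1. enqueue(42): size=1
2. enqueue(5): size=2
3. dequeue(): size=1
4. enqueue(38): size=2
5. enqueue(74): size=3
6. enqueue(7): size=4
7. enqueue(73): size=5
8. enqueue(1): size=6
9. dequeue(): size=5
10. enqueue(96): size=6
11. dequeue(): size=5
12. enqueue(99): size=6
13. dequeue(): size=5
14. enqueue(42): size=6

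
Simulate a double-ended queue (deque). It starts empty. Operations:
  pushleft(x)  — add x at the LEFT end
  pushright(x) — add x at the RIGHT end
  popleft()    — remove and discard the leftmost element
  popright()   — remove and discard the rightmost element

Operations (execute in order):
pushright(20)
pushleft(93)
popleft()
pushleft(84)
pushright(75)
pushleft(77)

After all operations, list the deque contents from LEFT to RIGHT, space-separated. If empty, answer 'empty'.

pushright(20): [20]
pushleft(93): [93, 20]
popleft(): [20]
pushleft(84): [84, 20]
pushright(75): [84, 20, 75]
pushleft(77): [77, 84, 20, 75]

Answer: 77 84 20 75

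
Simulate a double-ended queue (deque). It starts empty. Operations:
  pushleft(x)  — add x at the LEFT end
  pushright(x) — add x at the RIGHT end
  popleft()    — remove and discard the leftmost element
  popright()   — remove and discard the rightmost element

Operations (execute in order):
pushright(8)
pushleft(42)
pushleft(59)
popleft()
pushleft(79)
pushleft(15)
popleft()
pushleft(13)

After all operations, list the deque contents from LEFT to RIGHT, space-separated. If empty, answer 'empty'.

Answer: 13 79 42 8

Derivation:
pushright(8): [8]
pushleft(42): [42, 8]
pushleft(59): [59, 42, 8]
popleft(): [42, 8]
pushleft(79): [79, 42, 8]
pushleft(15): [15, 79, 42, 8]
popleft(): [79, 42, 8]
pushleft(13): [13, 79, 42, 8]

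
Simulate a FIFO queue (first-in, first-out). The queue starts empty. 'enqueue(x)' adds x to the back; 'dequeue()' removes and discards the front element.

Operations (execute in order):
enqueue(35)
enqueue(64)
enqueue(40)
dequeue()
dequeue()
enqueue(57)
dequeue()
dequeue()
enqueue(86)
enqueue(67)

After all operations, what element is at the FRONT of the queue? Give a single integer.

enqueue(35): queue = [35]
enqueue(64): queue = [35, 64]
enqueue(40): queue = [35, 64, 40]
dequeue(): queue = [64, 40]
dequeue(): queue = [40]
enqueue(57): queue = [40, 57]
dequeue(): queue = [57]
dequeue(): queue = []
enqueue(86): queue = [86]
enqueue(67): queue = [86, 67]

Answer: 86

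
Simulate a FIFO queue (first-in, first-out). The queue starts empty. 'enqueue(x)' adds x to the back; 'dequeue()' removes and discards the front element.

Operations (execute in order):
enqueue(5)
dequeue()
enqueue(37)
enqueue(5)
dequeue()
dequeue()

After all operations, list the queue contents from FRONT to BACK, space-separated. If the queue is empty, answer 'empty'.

enqueue(5): [5]
dequeue(): []
enqueue(37): [37]
enqueue(5): [37, 5]
dequeue(): [5]
dequeue(): []

Answer: empty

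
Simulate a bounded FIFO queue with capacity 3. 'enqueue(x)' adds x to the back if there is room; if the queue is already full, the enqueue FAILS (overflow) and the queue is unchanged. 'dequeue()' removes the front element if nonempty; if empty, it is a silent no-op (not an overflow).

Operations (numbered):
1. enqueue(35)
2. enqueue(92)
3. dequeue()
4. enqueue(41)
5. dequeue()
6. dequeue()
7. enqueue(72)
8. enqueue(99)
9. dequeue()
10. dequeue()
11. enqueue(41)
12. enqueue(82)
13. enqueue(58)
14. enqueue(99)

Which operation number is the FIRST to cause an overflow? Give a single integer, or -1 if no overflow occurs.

Answer: 14

Derivation:
1. enqueue(35): size=1
2. enqueue(92): size=2
3. dequeue(): size=1
4. enqueue(41): size=2
5. dequeue(): size=1
6. dequeue(): size=0
7. enqueue(72): size=1
8. enqueue(99): size=2
9. dequeue(): size=1
10. dequeue(): size=0
11. enqueue(41): size=1
12. enqueue(82): size=2
13. enqueue(58): size=3
14. enqueue(99): size=3=cap → OVERFLOW (fail)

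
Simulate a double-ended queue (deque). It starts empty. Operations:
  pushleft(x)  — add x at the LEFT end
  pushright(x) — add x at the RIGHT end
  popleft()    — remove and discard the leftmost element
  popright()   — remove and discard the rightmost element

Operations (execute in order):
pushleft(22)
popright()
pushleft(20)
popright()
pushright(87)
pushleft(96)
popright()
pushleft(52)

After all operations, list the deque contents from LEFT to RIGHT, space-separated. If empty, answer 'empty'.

pushleft(22): [22]
popright(): []
pushleft(20): [20]
popright(): []
pushright(87): [87]
pushleft(96): [96, 87]
popright(): [96]
pushleft(52): [52, 96]

Answer: 52 96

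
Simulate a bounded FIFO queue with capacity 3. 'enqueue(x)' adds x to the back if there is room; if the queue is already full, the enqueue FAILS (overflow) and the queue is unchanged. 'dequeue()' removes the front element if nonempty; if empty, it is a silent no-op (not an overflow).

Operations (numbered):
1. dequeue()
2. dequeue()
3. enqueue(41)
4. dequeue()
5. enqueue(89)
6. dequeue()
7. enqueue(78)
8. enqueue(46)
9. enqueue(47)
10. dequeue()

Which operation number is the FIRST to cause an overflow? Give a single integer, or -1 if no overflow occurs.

Answer: -1

Derivation:
1. dequeue(): empty, no-op, size=0
2. dequeue(): empty, no-op, size=0
3. enqueue(41): size=1
4. dequeue(): size=0
5. enqueue(89): size=1
6. dequeue(): size=0
7. enqueue(78): size=1
8. enqueue(46): size=2
9. enqueue(47): size=3
10. dequeue(): size=2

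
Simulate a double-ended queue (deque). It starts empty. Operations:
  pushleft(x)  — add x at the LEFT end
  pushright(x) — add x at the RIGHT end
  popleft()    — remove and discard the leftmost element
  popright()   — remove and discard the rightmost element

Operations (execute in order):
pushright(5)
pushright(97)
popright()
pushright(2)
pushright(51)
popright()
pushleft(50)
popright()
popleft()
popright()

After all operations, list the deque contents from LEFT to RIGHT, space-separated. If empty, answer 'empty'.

Answer: empty

Derivation:
pushright(5): [5]
pushright(97): [5, 97]
popright(): [5]
pushright(2): [5, 2]
pushright(51): [5, 2, 51]
popright(): [5, 2]
pushleft(50): [50, 5, 2]
popright(): [50, 5]
popleft(): [5]
popright(): []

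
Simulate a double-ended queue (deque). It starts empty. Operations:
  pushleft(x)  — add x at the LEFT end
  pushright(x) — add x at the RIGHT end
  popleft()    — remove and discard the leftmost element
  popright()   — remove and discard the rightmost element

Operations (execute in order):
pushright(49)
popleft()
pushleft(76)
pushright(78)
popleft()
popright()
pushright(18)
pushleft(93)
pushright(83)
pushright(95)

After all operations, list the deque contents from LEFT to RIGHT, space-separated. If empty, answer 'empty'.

pushright(49): [49]
popleft(): []
pushleft(76): [76]
pushright(78): [76, 78]
popleft(): [78]
popright(): []
pushright(18): [18]
pushleft(93): [93, 18]
pushright(83): [93, 18, 83]
pushright(95): [93, 18, 83, 95]

Answer: 93 18 83 95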